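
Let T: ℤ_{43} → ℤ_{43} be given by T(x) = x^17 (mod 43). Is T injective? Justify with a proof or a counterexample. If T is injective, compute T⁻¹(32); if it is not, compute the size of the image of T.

27

Since 43 is prime, the nonzero elements of ℤ_{43} form a cyclic group of order 42.
As gcd(17, 42) = 1, raising to the 17th power is a bijection on this group: if s^17 ≡ t^17 then (st^{−1})^17 = 1, and the only element of order dividing gcd(17, 42) = 1 is 1, so s = t.
With T(0) = 0 this makes T injective on all of ℤ_{43}, hence bijective (finite equal-size domain and codomain). In particular T is injective.
Since T is injective, we find the preimage of 32. The inverse of x ↦ x^17 on (ℤ_{43})^× is x ↦ x^5, because 17·5 = 85 = 2·42 + 1 ≡ 1 (mod 42) and x^{42} = 1 for x ≠ 0 (Fermat). So T⁻¹(32) = 32^5 mod 43.
Repeated squaring mod 43: 32^1 ≡ 32, 32^2 ≡ 32² = 1024 ≡ 35, 32^4 ≡ 35² = 1225 ≡ 21. Since 5 = 4 + 1, 32^5 ≡ 21·32: 21·32 = 672 ≡ 27. So 32^5 ≡ 27 (mod 43).
Hence T⁻¹(32) = 27.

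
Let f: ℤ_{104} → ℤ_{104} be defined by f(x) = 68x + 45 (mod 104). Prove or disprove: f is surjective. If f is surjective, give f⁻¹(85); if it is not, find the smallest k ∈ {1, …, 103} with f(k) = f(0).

Since gcd(68, 104) = 4, we have 68x ≡ 0 (mod 4) for all x, so f(x) ≡ 1 (mod 4).
But 0 ≢ 1 (mod 4), so 0 ∈ ℤ_{104} has no preimage. So f is not surjective.
Since f is not surjective, we find the least positive k with f(k) = f(0): this means 68k ≡ 0 (mod 104), i.e. 104 ∣ 68k. Since gcd(68, 104) = 4, dividing through by 4 this holds exactly when 26 ∣ 17k, and as gcd(17, 26) = 1, exactly when 26 ∣ k.
The smallest positive such k is 26.

26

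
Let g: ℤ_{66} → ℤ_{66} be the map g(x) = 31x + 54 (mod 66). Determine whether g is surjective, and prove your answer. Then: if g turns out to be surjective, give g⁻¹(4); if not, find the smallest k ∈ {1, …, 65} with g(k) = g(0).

Since gcd(31, 66) = 1, 31 is invertible modulo 66. Euclid's algorithm: 66 = 2·31 + 4, 31 = 7·4 + 3, 4 = 1·3 + 1; back-substituting gives 1 = 49·31 − 23·66, so 31⁻¹ ≡ 49 (mod 66).
For any y ∈ ℤ_{66}, x = 49(y − 54) mod 66 satisfies g(x) = 31·49(y − 54) + 54 ≡ y (since 31·49 ≡ 1 mod 66). So every y has a preimage.
Therefore g is surjective.
Since g is surjective, we compute g⁻¹(4): solve 31x + 54 ≡ 4 (mod 66), i.e. 31x ≡ 16 (mod 66).
Multiplying by 31⁻¹ = 49 gives x ≡ 49·16 = 784 = 11·66 + 58 ≡ 58 (mod 66).
Check: g(58) = 31·58 + 54 = 1852 = 28·66 + 4 ≡ 4 (mod 66).

58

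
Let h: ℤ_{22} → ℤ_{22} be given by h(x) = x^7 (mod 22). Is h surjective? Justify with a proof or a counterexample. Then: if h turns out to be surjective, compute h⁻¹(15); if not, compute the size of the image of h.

9

Computing x^7 mod 22 for each x (by repeated squaring, reducing mod 22 at every step), the values h(0), h(1), …, h(21) are: 0, 1, 18, 9, 16, 3, 8, 17, 2, 15, 10, 11, 12, 7, 20, 5, 14, 19, 6, 13, 4, 21.
Every element of ℤ_{22} appears exactly once in this list, so h is a bijection, and in particular surjective.
Since h is surjective, we read off the preimage of 15 from the same table: h(9) = 15, so h⁻¹(15) = 9.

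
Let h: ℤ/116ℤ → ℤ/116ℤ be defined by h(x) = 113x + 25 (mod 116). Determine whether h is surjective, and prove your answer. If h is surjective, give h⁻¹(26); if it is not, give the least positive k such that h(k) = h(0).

Recall that surjectivity means every element of the codomain has a preimage under h.
Since gcd(113, 116) = 1, 113 is invertible modulo 116. Euclid's algorithm: 116 = 1·113 + 3, 113 = 37·3 + 2, 3 = 1·2 + 1; back-substituting gives 1 = 77·113 − 75·116, so 113⁻¹ ≡ 77 (mod 116).
Then y ↦ 77(y − 25) is a two-sided inverse to h, so every y ∈ ℤ/116ℤ has a preimage.
Hence h is surjective.
Since h is surjective, we compute h⁻¹(26): solve 113x + 25 ≡ 26 (mod 116), i.e. 113x ≡ 1 (mod 116).
Multiplying by 113⁻¹ = 77 gives x ≡ 77·1 = 77 ≡ 77 (mod 116).
Check: h(77) = 113·77 + 25 = 8726 = 75·116 + 26 ≡ 26 (mod 116).

77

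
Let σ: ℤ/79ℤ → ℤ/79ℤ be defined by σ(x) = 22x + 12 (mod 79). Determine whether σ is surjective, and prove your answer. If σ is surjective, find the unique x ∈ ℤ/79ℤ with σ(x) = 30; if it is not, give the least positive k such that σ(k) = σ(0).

Recall: surjectivity means every element of the codomain has a preimage under σ.
Since gcd(22, 79) = 1, 22 is invertible modulo 79. Euclid's algorithm: 79 = 3·22 + 13, 22 = 1·13 + 9, 13 = 1·9 + 4, 9 = 2·4 + 1; back-substituting gives 1 = 18·22 − 5·79, so 22⁻¹ ≡ 18 (mod 79).
Then y ↦ 18(y − 12) is a two-sided inverse to σ, so every y ∈ ℤ/79ℤ has a preimage.
Hence σ is surjective.
Since σ is surjective, we compute σ⁻¹(30): solve 22x + 12 ≡ 30 (mod 79), i.e. 22x ≡ 18 (mod 79).
Multiplying by 22⁻¹ = 18 gives x ≡ 18·18 = 324 = 4·79 + 8 ≡ 8 (mod 79).
Check: σ(8) = 22·8 + 12 = 188 = 2·79 + 30 ≡ 30 (mod 79).

8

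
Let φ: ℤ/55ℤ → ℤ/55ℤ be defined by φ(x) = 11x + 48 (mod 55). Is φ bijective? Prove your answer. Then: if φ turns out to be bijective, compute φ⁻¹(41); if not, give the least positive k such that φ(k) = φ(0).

5

Recall that φ is injective when φ(x_1) = φ(x_2) forces x_1 = x_2.
We have gcd(11, 55) = 11 > 1. Taking x_1 = 0 and x_2 = 5: φ(0) = 48 and φ(5) = 11·5 + 48 = 103 ≡ 48 (mod 55).
So φ(0) = φ(5) while 0 ≠ 5, so φ is not injective, hence not bijective.
Since φ is not bijective, we find the least positive k with φ(k) = φ(0): this means 11k ≡ 0 (mod 55), i.e. 55 ∣ 11k. Since gcd(11, 55) = 11, dividing through by 11 this holds exactly when 5 ∣ k.
The smallest positive such k is 5.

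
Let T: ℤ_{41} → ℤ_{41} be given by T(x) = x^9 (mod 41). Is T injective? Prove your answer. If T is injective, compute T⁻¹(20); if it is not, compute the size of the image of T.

Since 41 is prime, the nonzero elements of ℤ_{41} form a cyclic group of order 40.
As gcd(9, 40) = 1, raising to the 9th power is a bijection on this group: if s^9 ≡ t^9 then (st^{−1})^9 = 1, and the only element of order dividing gcd(9, 40) = 1 is 1, so s = t.
With T(0) = 0 this makes T injective on all of ℤ_{41}, hence bijective (finite equal-size domain and codomain). In particular T is injective.
Since T is injective, we find the preimage of 20. The inverse of x ↦ x^9 on (ℤ_{41})^× is x ↦ x^9, because 9·9 = 81 = 2·40 + 1 ≡ 1 (mod 40) and x^{40} = 1 for x ≠ 0 (Fermat). So T⁻¹(20) = 20^9 mod 41.
Repeated squaring mod 41: 20^1 ≡ 20, 20^2 ≡ 20² = 400 ≡ 31, 20^4 ≡ 31² = 961 ≡ 18, 20^8 ≡ 18² = 324 ≡ 37. Since 9 = 8 + 1, 20^9 ≡ 37·20: 37·20 = 740 ≡ 2. So 20^9 ≡ 2 (mod 41).
Hence T⁻¹(20) = 2.

2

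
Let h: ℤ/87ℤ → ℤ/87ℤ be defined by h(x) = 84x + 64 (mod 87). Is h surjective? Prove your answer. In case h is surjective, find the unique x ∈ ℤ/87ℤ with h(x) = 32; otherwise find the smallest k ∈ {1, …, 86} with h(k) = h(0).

By definition, h is surjective if every y in the codomain equals h(x) for some x in the domain.
Since gcd(84, 87) = 3, we have 84x ≡ 0 (mod 3) for all x, so h(x) ≡ 1 (mod 3).
But 0 ≢ 1 (mod 3), so 0 ∈ ℤ/87ℤ has no preimage. So h is not surjective.
Since h is not surjective, we find the least positive k with h(k) = h(0): this means 84k ≡ 0 (mod 87), i.e. 87 ∣ 84k. Since gcd(84, 87) = 3, dividing through by 3 this holds exactly when 29 ∣ 28k, and as gcd(28, 29) = 1, exactly when 29 ∣ k.
The smallest positive such k is 29.

29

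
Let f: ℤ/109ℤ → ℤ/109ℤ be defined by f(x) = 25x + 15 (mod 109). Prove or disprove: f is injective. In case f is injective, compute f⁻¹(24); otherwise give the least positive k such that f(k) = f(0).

Suppose f(x_1) = f(x_2) in ℤ/109ℤ. Then 25x_1 + 15 ≡ 25x_2 + 15 (mod 109), so 25(x_1 − x_2) ≡ 0 (mod 109).
Since gcd(25, 109) = 1, 25 is invertible modulo 109, thus x_1 − x_2 ≡ 0 (mod 109), i.e. x_1 = x_2.
Hence f is injective.
We now compute 25⁻¹ mod 109 explicitly. Euclid's algorithm: 109 = 4·25 + 9, 25 = 2·9 + 7, 9 = 1·7 + 2, 7 = 3·2 + 1; back-substituting gives 1 = 48·25 − 11·109, so 25⁻¹ ≡ 48 (mod 109).
Since f is injective, we find f⁻¹(24): we need 25x ≡ 24 − 15 ≡ 9 (mod 109). Using 25⁻¹ = 48: x ≡ 48·9 = 432 = 3·109 + 105, so x = 105.
Check: f(105) = 25·105 + 15 = 2640 = 24·109 + 24 ≡ 24 (mod 109).

105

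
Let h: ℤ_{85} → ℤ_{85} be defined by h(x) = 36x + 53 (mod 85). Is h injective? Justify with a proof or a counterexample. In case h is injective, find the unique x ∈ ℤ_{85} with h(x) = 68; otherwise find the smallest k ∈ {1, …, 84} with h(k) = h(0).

50

Recall: injectivity means: for all x_1, x_2 in the domain, h(x_1) = h(x_2) implies x_1 = x_2.
Suppose h(x_1) = h(x_2) in ℤ_{85}. Then 36x_1 + 53 ≡ 36x_2 + 53 (mod 85), so 36(x_1 − x_2) ≡ 0 (mod 85).
Since gcd(36, 85) = 1, 36 is invertible modulo 85, so x_1 − x_2 ≡ 0 (mod 85), i.e. x_1 = x_2.
Hence h is injective.
We now compute 36⁻¹ mod 85 explicitly. Euclid's algorithm: 85 = 2·36 + 13, 36 = 2·13 + 10, 13 = 1·10 + 3, 10 = 3·3 + 1; back-substituting gives 1 = 26·36 − 11·85, so 36⁻¹ ≡ 26 (mod 85).
Since h is injective, we compute h⁻¹(68): solve 36x + 53 ≡ 68 (mod 85), i.e. 36x ≡ 15 (mod 85).
Multiplying by 36⁻¹ = 26 gives x ≡ 26·15 = 390 = 4·85 + 50 ≡ 50 (mod 85).
Check: h(50) = 36·50 + 53 = 1853 = 21·85 + 68 ≡ 68 (mod 85).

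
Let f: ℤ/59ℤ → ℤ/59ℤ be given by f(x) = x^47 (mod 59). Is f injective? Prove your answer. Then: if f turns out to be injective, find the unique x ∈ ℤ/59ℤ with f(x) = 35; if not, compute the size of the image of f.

17

Since 59 is prime, the nonzero elements of ℤ/59ℤ form a cyclic group of order 58.
As gcd(47, 58) = 1, raising to the 47th power is a bijection on this group: if s^47 ≡ t^47 then (st^{−1})^47 = 1, and the only element of order dividing gcd(47, 58) = 1 is 1, so s = t.
With f(0) = 0 this makes f injective on all of ℤ/59ℤ, hence bijective (finite equal-size domain and codomain). In particular f is injective.
Since f is injective, we find the preimage of 35. The inverse of x ↦ x^47 on (ℤ/59ℤ)^× is x ↦ x^21, because 47·21 = 987 = 17·58 + 1 ≡ 1 (mod 58) and x^{58} = 1 for x ≠ 0 (Fermat). So f⁻¹(35) = 35^21 mod 59.
Repeated squaring mod 59: 35^1 ≡ 35, 35^2 ≡ 35² = 1225 ≡ 45, 35^4 ≡ 45² = 2025 ≡ 19, 35^8 ≡ 19² = 361 ≡ 7, 35^16 ≡ 7² = 49. Since 21 = 16 + 4 + 1, 35^21 ≡ 49·19·35: 49·19 = 931 ≡ 46, then 46·35 = 1610 ≡ 17. So 35^21 ≡ 17 (mod 59).
Hence f⁻¹(35) = 17.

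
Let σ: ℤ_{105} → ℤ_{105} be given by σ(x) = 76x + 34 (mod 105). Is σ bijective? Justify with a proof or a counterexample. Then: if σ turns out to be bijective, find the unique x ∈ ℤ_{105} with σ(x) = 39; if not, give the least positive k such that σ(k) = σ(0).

Suppose σ(a) = σ(b) in ℤ_{105}. Then 76a + 34 ≡ 76b + 34 (mod 105), so 76(a − b) ≡ 0 (mod 105).
Since gcd(76, 105) = 1, 76 is invertible modulo 105, therefore a − b ≡ 0 (mod 105), i.e. a = b.
We now compute 76⁻¹ mod 105 explicitly. Euclid's algorithm: 105 = 1·76 + 29, 76 = 2·29 + 18, 29 = 1·18 + 11, 18 = 1·11 + 7, 11 = 1·7 + 4, 7 = 1·4 + 3, 4 = 1·3 + 1; back-substituting gives 1 = 76·76 − 55·105, so 76⁻¹ ≡ 76 (mod 105).
For any y ∈ ℤ_{105}, x = 76(y − 34) mod 105 satisfies σ(x) = 76·76(y − 34) + 34 ≡ y (since 76·76 ≡ 1 mod 105). So every y has a preimage.
Thus σ is bijective.
Since σ is bijective, we find σ⁻¹(39): we need 76x ≡ 39 − 34 ≡ 5 (mod 105). Using 76⁻¹ = 76: x ≡ 76·5 = 380 = 3·105 + 65, so x = 65.
Check: σ(65) = 76·65 + 34 = 4974 = 47·105 + 39 ≡ 39 (mod 105).

65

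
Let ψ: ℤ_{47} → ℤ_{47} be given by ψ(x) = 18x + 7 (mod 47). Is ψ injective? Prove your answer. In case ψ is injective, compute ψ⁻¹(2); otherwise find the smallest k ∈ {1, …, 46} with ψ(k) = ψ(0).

Suppose ψ(a) = ψ(b) in ℤ_{47}. Then 18a + 7 ≡ 18b + 7 (mod 47), hence 18(a − b) ≡ 0 (mod 47).
Since gcd(18, 47) = 1, 18 is invertible modulo 47, so a − b ≡ 0 (mod 47), i.e. a = b.
So ψ is injective.
We now compute 18⁻¹ mod 47 explicitly. Euclid's algorithm: 47 = 2·18 + 11, 18 = 1·11 + 7, 11 = 1·7 + 4, 7 = 1·4 + 3, 4 = 1·3 + 1; back-substituting gives 1 = 34·18 − 13·47, so 18⁻¹ ≡ 34 (mod 47).
Since ψ is injective, we find ψ⁻¹(2): we need 18x ≡ 2 − 7 ≡ 42 (mod 47). Using 18⁻¹ = 34: x ≡ 34·42 = 1428 = 30·47 + 18, so x = 18.
Check: ψ(18) = 18·18 + 7 = 331 = 7·47 + 2 ≡ 2 (mod 47).

18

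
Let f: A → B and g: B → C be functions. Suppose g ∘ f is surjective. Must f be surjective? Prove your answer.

No. Take A = {1, 2, 3}, B = {1, 2, 3, 4, 5, 6}, C = {1}, f(a) = 1 for every a ∈ A, and g(b) = 1 for every b ∈ B.
Then g ∘ f is surjective onto {1}, but 6 ∈ B has no preimage under f, so f is not surjective.

not surjective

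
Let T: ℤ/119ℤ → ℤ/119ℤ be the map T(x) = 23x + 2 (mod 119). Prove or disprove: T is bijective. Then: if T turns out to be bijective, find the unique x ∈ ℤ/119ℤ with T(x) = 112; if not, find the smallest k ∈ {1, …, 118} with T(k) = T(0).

41

Recall that T is injective if T(u) = T(v) implies u = v.
If T(u) = T(v), then 23u ≡ 23v (mod 119). Because gcd(23, 119) = 1, we may cancel 23 to get u ≡ v (mod 119).
We now compute 23⁻¹ mod 119 explicitly. Euclid's algorithm: 119 = 5·23 + 4, 23 = 5·4 + 3, 4 = 1·3 + 1; back-substituting gives 1 = 88·23 − 17·119, so 23⁻¹ ≡ 88 (mod 119).
For any y ∈ ℤ/119ℤ, x = 88(y − 2) mod 119 satisfies T(x) = 23·88(y − 2) + 2 ≡ y (since 23·88 ≡ 1 mod 119). So every y has a preimage.
So T is bijective.
Since T is bijective, we compute T⁻¹(112): solve 23x + 2 ≡ 112 (mod 119), i.e. 23x ≡ 110 (mod 119).
Multiplying by 23⁻¹ = 88 gives x ≡ 88·110 = 9680 = 81·119 + 41 ≡ 41 (mod 119).
Check: T(41) = 23·41 + 2 = 945 = 7·119 + 112 ≡ 112 (mod 119).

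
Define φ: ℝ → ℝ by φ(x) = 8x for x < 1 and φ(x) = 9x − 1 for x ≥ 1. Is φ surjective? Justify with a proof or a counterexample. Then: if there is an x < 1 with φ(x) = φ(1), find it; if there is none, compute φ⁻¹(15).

16/9

Both pieces are strictly increasing (slopes 8 and 9), so each is injective on its own interval.
The left piece maps (−∞, 1) onto (−∞, 8); the right piece maps [1, ∞) onto [8, ∞).
These images together cover ℝ, so φ is surjective.
Because the two images are disjoint, no x < 1 has φ(x) = φ(1), so we compute φ⁻¹(15): 15 lies in [8, ∞), so solve 9x − 1 = 15: x = (15 + 1)/9 = 16/9.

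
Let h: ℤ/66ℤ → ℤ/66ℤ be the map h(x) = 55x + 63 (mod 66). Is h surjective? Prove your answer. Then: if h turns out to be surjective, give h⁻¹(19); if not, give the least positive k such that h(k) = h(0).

6

Since gcd(55, 66) = 11, we have 55x ≡ 0 (mod 11) for all x, so h(x) ≡ 8 (mod 11).
But 0 ≢ 8 (mod 11), so 0 ∈ ℤ/66ℤ has no preimage. Therefore h is not surjective.
Since h is not surjective, we find the least positive k with h(k) = h(0): this means 55k ≡ 0 (mod 66), i.e. 66 ∣ 55k. Since gcd(55, 66) = 11, dividing through by 11 this holds exactly when 6 ∣ 5k, and as gcd(5, 6) = 1, exactly when 6 ∣ k.
The smallest positive such k is 6.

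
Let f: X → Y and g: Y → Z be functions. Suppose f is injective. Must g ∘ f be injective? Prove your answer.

not injective

No. Take X = Y = Z = {1, 2}, f = identity (injective), and g(x) = 1 for every x.
Then (g ∘ f)(1) = 1 = (g ∘ f)(2) with 1 ≠ 2, so g ∘ f is not injective.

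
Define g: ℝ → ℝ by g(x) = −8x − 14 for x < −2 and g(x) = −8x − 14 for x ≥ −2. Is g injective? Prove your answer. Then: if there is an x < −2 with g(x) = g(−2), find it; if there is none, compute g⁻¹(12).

Both pieces are strictly decreasing (slopes −8 and −8), so each is injective on its own interval.
The left piece maps (−∞, −2) onto (2, ∞); the right piece maps [−2, ∞) onto (−∞, 2].
These images are disjoint, so no value is attained by both pieces. So g is injective.
Because the two images are disjoint, no x < −2 has g(x) = g(−2), so we compute g⁻¹(12): 12 lies in (2, ∞), so solve −8x − 14 = 12: x = (12 + 14)/(−8) = −13/4.

-13/4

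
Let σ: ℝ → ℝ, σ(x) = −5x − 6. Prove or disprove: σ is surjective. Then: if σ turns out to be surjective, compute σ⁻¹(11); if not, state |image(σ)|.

-17/5

For any y ∈ ℝ, x = (y + 6)/(−5) satisfies σ(x) = y.
Thus σ is surjective.
Since σ is surjective, we compute σ⁻¹(11) = (11 + 6)/(−5) = −17/5.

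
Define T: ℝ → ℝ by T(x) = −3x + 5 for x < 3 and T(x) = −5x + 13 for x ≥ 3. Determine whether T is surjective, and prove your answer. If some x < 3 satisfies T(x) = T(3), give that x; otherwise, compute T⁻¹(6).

Both pieces are strictly decreasing (slopes −3 and −5), so each is injective on its own interval.
The left piece maps (−∞, 3) onto (−4, ∞); the right piece maps [3, ∞) onto (−∞, −2].
The union (−4, ∞) ∪ (−∞, −2] covers ℝ, so T is surjective.
For the follow-up: the images overlap, so an x < 3 with T(x) = T(3) exists. T(3) = −2; solving −3x + 5 = −2 for x < 3 gives x = (−2 − 5)/(−3) = 7/3.

7/3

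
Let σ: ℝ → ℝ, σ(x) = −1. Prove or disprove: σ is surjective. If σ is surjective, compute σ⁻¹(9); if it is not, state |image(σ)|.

1

Recall that surjectivity means every element of the codomain has a preimage under σ.
σ(x) = −1 for all x, so 0 has no preimage and σ is not surjective.
Since σ is not surjective, we state |image(σ)|: the image of σ is {−1}, which has 1 element.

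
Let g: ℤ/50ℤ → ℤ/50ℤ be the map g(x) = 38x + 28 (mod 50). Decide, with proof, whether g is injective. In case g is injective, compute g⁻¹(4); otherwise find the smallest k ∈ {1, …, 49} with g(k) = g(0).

25

By definition, g is injective when g(a) = g(b) forces a = b.
We have gcd(38, 50) = 2 > 1. Taking a = 0 and b = 25: g(0) = 28 and g(25) = 38·25 + 28 = 978 ≡ 28 (mod 50).
So g(0) = g(25) while 0 ≠ 25, therefore g is not injective.
Since g is not injective, we find the least positive k with g(k) = g(0): this means 38k ≡ 0 (mod 50), i.e. 50 ∣ 38k. Since gcd(38, 50) = 2, dividing through by 2 this holds exactly when 25 ∣ 19k, and as gcd(19, 25) = 1, exactly when 25 ∣ k.
The smallest positive such k is 25.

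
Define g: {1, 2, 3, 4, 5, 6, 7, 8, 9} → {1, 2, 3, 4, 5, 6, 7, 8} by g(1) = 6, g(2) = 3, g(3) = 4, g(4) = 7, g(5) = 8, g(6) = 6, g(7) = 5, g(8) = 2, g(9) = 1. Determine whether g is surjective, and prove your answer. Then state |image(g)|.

8

Every element of the codomain has a preimage: 1 = g(9), 2 = g(8), 3 = g(2), 4 = g(3), 5 = g(7), 6 = g(1), 7 = g(4), 8 = g(5).
Therefore g is surjective.
The image of g is {1, 2, 3, 4, 5, 6, 7, 8}, which has 8 elements.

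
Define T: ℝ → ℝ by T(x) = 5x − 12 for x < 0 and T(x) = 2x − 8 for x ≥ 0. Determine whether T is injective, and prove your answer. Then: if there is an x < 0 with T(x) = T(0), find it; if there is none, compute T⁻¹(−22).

Both pieces are strictly increasing (slopes 5 and 2), so each is injective on its own interval.
The left piece maps (−∞, 0) onto (−∞, −12); the right piece maps [0, ∞) onto [−8, ∞).
These images are disjoint, so no value is attained by both pieces. Thus T is injective.
Because the two images are disjoint, no x < 0 has T(x) = T(0), so we compute T⁻¹(−22): −22 lies in (−∞, −12), so solve 5x − 12 = −22: x = (−22 + 12)/5 = −2.

-2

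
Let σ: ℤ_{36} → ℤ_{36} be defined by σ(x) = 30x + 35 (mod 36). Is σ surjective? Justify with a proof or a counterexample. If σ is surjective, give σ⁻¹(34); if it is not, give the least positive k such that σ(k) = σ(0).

Recall: σ is surjective if every y in the codomain equals σ(x) for some x in the domain.
Since gcd(30, 36) = 6, we have 30x ≡ 0 (mod 6) for all x, so σ(x) ≡ 5 (mod 6).
But 0 ≢ 5 (mod 6), so 0 ∈ ℤ_{36} has no preimage. Thus σ is not surjective.
Since σ is not surjective, we find the least positive k with σ(k) = σ(0): this means 30k ≡ 0 (mod 36), i.e. 36 ∣ 30k. Since gcd(30, 36) = 6, dividing through by 6 this holds exactly when 6 ∣ 5k, and as gcd(5, 6) = 1, exactly when 6 ∣ k.
The smallest positive such k is 6.

6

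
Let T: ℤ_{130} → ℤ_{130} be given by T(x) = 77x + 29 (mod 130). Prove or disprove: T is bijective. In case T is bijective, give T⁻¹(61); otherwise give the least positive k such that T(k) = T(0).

46

Suppose T(x_1) = T(x_2) in ℤ_{130}. Then 77x_1 + 29 ≡ 77x_2 + 29 (mod 130), thus 77(x_1 − x_2) ≡ 0 (mod 130).
Since gcd(77, 130) = 1, 77 is invertible modulo 130, hence x_1 − x_2 ≡ 0 (mod 130), i.e. x_1 = x_2.
We now compute 77⁻¹ mod 130 explicitly. Euclid's algorithm: 130 = 1·77 + 53, 77 = 1·53 + 24, 53 = 2·24 + 5, 24 = 4·5 + 4, 5 = 1·4 + 1; back-substituting gives 1 = 103·77 − 61·130, so 77⁻¹ ≡ 103 (mod 130).
Then y ↦ 103(y − 29) is a two-sided inverse to T, so every y ∈ ℤ_{130} has a preimage.
Hence T is bijective.
Since T is bijective, we compute T⁻¹(61): solve 77x + 29 ≡ 61 (mod 130), i.e. 77x ≡ 32 (mod 130).
Multiplying by 77⁻¹ = 103 gives x ≡ 103·32 = 3296 = 25·130 + 46 ≡ 46 (mod 130).
Check: T(46) = 77·46 + 29 = 3571 = 27·130 + 61 ≡ 61 (mod 130).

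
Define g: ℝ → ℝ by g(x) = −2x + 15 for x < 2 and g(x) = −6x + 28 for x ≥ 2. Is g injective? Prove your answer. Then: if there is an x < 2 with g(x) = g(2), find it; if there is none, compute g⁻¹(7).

Both pieces are strictly decreasing (slopes −2 and −6), so each is injective on its own interval.
The left piece maps (−∞, 2) onto (11, ∞); the right piece maps [2, ∞) onto (−∞, 16].
These images overlap. In particular g(2) = 16 (right piece), and solving −2x + 15 = 16 on the left piece gives x = −1/2 < 2.
So g(−1/2) = g(2) with −1/2 ≠ 2, and g is not injective. This x = −1/2 is the requested value below 2.

-1/2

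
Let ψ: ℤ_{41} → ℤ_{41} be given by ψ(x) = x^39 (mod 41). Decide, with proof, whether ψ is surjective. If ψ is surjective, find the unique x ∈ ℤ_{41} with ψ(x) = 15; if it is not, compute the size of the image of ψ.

11

Since 41 is prime, the nonzero elements of ℤ_{41} form a cyclic group of order 40.
As gcd(39, 40) = 1, raising to the 39th power is a bijection on this group: if a^39 ≡ b^39 then (ab^{−1})^39 = 1, and the only element of order dividing gcd(39, 40) = 1 is 1, so a = b.
With ψ(0) = 0 this makes ψ injective on all of ℤ_{41}, hence bijective (finite equal-size domain and codomain). In particular ψ is surjective.
Since ψ is surjective, we find the preimage of 15. The inverse of x ↦ x^39 on (ℤ_{41})^× is x ↦ x^39, because 39·39 = 1521 = 38·40 + 1 ≡ 1 (mod 40) and x^{40} = 1 for x ≠ 0 (Fermat). So ψ⁻¹(15) = 15^39 mod 41.
Repeated squaring mod 41: 15^1 ≡ 15, 15^2 ≡ 15² = 225 ≡ 20, 15^4 ≡ 20² = 400 ≡ 31, 15^8 ≡ 31² = 961 ≡ 18, 15^16 ≡ 18² = 324 ≡ 37, 15^32 ≡ 37² = 1369 ≡ 16. Since 39 = 32 + 4 + 2 + 1, 15^39 ≡ 16·31·20·15: 16·31 = 496 ≡ 4, then 4·20 = 80 ≡ 39, then 39·15 = 585 ≡ 11. So 15^39 ≡ 11 (mod 41).
Hence ψ⁻¹(15) = 11.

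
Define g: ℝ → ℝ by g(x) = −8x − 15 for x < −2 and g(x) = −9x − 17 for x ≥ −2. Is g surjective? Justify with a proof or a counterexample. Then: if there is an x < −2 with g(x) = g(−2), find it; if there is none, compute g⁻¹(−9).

-8/9

Both pieces are strictly decreasing (slopes −8 and −9), so each is injective on its own interval.
The left piece maps (−∞, −2) onto (1, ∞); the right piece maps [−2, ∞) onto (−∞, 1].
These images together cover ℝ, so g is surjective.
Because the two images are disjoint, no x < −2 has g(x) = g(−2), so we compute g⁻¹(−9): −9 lies in (−∞, 1], so solve −9x − 17 = −9: x = (−9 + 17)/(−9) = −8/9.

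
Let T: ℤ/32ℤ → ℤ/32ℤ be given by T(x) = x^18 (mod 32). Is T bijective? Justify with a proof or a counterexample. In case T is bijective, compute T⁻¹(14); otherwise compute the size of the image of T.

5

T(0) = 0^18 = 0.
T(2): Repeated squaring mod 32: 2^1 ≡ 2, 2^2 ≡ 2² = 4, 2^4 ≡ 4² = 16, 2^8 ≡ 16² = 256 ≡ 0, 2^16 ≡ 0² = 0. Since 18 = 16 + 2, 2^18 ≡ 0·4: 0·4 = 0. So 2^18 ≡ 0 (mod 32).
So T(0) = T(2) = 0 while 0 ≠ 2, hence T is not injective, hence not bijective.
Since T is not bijective, we determine |image(T)|. Computing x^18 mod 32 for each x (by repeated squaring, reducing mod 32 at every step), the values T(0), T(1), …, T(31) are: 0, 1, 0, 9, 0, 25, 0, 17, 0, 17, 0, 25, 0, 9, 0, 1, 0, 1, 0, 9, 0, 25, 0, 17, 0, 17, 0, 25, 0, 9, 0, 1.
The distinct values are {0, 1, 9, 17, 25}; there are 5 of them.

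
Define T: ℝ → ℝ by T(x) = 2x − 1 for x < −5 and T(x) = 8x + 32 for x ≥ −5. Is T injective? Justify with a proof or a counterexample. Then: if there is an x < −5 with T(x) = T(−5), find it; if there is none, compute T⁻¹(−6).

-19/4

Both pieces are strictly increasing (slopes 2 and 8), so each is injective on its own interval.
The left piece maps (−∞, −5) onto (−∞, −11); the right piece maps [−5, ∞) onto [−8, ∞).
These images are disjoint, so no value is attained by both pieces. Thus T is injective.
Because the two images are disjoint, no x < −5 has T(x) = T(−5), so we compute T⁻¹(−6): −6 lies in [−8, ∞), so solve 8x + 32 = −6: x = (−6 − 32)/8 = −19/4.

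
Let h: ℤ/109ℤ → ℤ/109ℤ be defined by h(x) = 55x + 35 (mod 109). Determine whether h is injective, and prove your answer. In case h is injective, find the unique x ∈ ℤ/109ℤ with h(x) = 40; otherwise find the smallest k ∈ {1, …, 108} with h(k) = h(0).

10

Recall: h is injective when h(s) = h(t) forces s = t.
Suppose h(s) = h(t) in ℤ/109ℤ. Then 55s + 35 ≡ 55t + 35 (mod 109), thus 55(s − t) ≡ 0 (mod 109).
Since gcd(55, 109) = 1, 55 is invertible modulo 109, hence s − t ≡ 0 (mod 109), i.e. s = t.
Hence h is injective.
We now compute 55⁻¹ mod 109 explicitly. Euclid's algorithm: 109 = 1·55 + 54, 55 = 1·54 + 1; back-substituting gives 1 = 2·55 − 1·109, so 55⁻¹ ≡ 2 (mod 109).
Since h is injective, we compute h⁻¹(40): solve 55x + 35 ≡ 40 (mod 109), i.e. 55x ≡ 5 (mod 109).
Multiplying by 55⁻¹ = 2 gives x ≡ 2·5 = 10 ≡ 10 (mod 109).
Check: h(10) = 55·10 + 35 = 585 = 5·109 + 40 ≡ 40 (mod 109).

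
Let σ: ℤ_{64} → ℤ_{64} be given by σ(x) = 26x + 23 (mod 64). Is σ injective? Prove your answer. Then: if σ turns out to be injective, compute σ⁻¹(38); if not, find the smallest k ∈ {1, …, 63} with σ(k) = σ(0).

We have gcd(26, 64) = 2 > 1. Taking u = 0 and v = 32: σ(0) = 23 and σ(32) = 26·32 + 23 = 855 ≡ 23 (mod 64).
So σ(0) = σ(32) while 0 ≠ 32, thus σ is not injective.
Since σ is not injective, we find the least positive k with σ(k) = σ(0): this means 26k ≡ 0 (mod 64), i.e. 64 ∣ 26k. Since gcd(26, 64) = 2, dividing through by 2 this holds exactly when 32 ∣ 13k, and as gcd(13, 32) = 1, exactly when 32 ∣ k.
The smallest positive such k is 32.

32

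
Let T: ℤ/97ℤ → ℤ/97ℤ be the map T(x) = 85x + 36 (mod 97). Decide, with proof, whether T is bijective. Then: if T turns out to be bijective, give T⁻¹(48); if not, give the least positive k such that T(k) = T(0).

96

Suppose T(s) = T(t) in ℤ/97ℤ. Then 85s + 36 ≡ 85t + 36 (mod 97), therefore 85(s − t) ≡ 0 (mod 97).
Since gcd(85, 97) = 1, 85 is invertible modulo 97, hence s − t ≡ 0 (mod 97), i.e. s = t.
We now compute 85⁻¹ mod 97 explicitly. Euclid's algorithm: 97 = 1·85 + 12, 85 = 7·12 + 1; back-substituting gives 1 = 8·85 − 7·97, so 85⁻¹ ≡ 8 (mod 97).
Then y ↦ 8(y − 36) is a two-sided inverse to T, so every y ∈ ℤ/97ℤ has a preimage.
Hence T is bijective.
Since T is bijective, we find T⁻¹(48): we need 85x ≡ 48 − 36 ≡ 12 (mod 97). Using 85⁻¹ = 8: x ≡ 8·12 = 96, so x = 96.
Check: T(96) = 85·96 + 36 = 8196 = 84·97 + 48 ≡ 48 (mod 97).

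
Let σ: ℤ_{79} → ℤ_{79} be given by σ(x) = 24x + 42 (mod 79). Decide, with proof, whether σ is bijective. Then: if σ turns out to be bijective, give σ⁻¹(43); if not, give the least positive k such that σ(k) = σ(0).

If σ(x_1) = σ(x_2), then 24x_1 ≡ 24x_2 (mod 79). Because gcd(24, 79) = 1, we may cancel 24 to get x_1 ≡ x_2 (mod 79).
We now compute 24⁻¹ mod 79 explicitly. Euclid's algorithm: 79 = 3·24 + 7, 24 = 3·7 + 3, 7 = 2·3 + 1; back-substituting gives 1 = 56·24 − 17·79, so 24⁻¹ ≡ 56 (mod 79).
Then y ↦ 56(y − 42) is a two-sided inverse to σ, so every y ∈ ℤ_{79} has a preimage.
Hence σ is bijective.
Since σ is bijective, we find σ⁻¹(43): we need 24x ≡ 43 − 42 ≡ 1 (mod 79). Using 24⁻¹ = 56: x ≡ 56·1 = 56, so x = 56.
Check: σ(56) = 24·56 + 42 = 1386 = 17·79 + 43 ≡ 43 (mod 79).

56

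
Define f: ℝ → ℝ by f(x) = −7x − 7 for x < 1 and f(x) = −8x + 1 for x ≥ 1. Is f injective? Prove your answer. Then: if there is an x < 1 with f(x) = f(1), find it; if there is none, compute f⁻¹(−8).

0

Both pieces are strictly decreasing (slopes −7 and −8), so each is injective on its own interval.
The left piece maps (−∞, 1) onto (−14, ∞); the right piece maps [1, ∞) onto (−∞, −7].
These images overlap. In particular f(1) = −7 (right piece), and solving −7x − 7 = −7 on the left piece gives x = 0 < 1.
So f(0) = f(1) with 0 ≠ 1, and f is not injective. This x = 0 is the requested value below 1.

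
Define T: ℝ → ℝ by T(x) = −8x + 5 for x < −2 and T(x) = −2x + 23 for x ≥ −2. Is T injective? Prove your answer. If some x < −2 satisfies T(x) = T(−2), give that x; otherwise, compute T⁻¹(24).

Both pieces are strictly decreasing (slopes −8 and −2), so each is injective on its own interval.
The left piece maps (−∞, −2) onto (21, ∞); the right piece maps [−2, ∞) onto (−∞, 27].
These images overlap. In particular T(−2) = 27 (right piece), and solving −8x + 5 = 27 on the left piece gives x = −11/4 < −2.
So T(−11/4) = T(−2) with −11/4 ≠ −2, and T is not injective. This x = −11/4 is the requested value below −2.

-11/4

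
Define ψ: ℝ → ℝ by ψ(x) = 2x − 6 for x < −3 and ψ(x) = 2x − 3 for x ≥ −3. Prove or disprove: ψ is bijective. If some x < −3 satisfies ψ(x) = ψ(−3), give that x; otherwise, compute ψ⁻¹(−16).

Both pieces are strictly increasing (slopes 2 and 2), so each is injective on its own interval.
The left piece maps (−∞, −3) onto (−∞, −12); the right piece maps [−3, ∞) onto [−9, ∞).
The images leave a gap (−12 has no preimage), so ψ is not surjective, hence not bijective.
Because the two images are disjoint, no x < −3 has ψ(x) = ψ(−3), so we compute ψ⁻¹(−16): −16 lies in (−∞, −12), so solve 2x − 6 = −16: x = (−16 + 6)/2 = −5.

-5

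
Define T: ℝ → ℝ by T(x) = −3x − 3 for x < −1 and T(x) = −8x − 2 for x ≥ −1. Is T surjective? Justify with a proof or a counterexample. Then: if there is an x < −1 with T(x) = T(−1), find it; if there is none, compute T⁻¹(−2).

-3

Both pieces are strictly decreasing (slopes −3 and −8), so each is injective on its own interval.
The left piece maps (−∞, −1) onto (0, ∞); the right piece maps [−1, ∞) onto (−∞, 6].
The union (0, ∞) ∪ (−∞, 6] covers ℝ, so T is surjective.
For the follow-up: the images overlap, so an x < −1 with T(x) = T(−1) exists. T(−1) = 6; solving −3x − 3 = 6 for x < −1 gives x = (6 + 3)/(−3) = −3.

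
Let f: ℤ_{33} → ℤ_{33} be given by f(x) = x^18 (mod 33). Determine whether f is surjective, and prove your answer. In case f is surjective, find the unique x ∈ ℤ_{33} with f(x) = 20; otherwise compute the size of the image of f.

12

f(4): Repeated squaring mod 33: 4^1 ≡ 4, 4^2 ≡ 4² = 16, 4^4 ≡ 16² = 256 ≡ 25, 4^8 ≡ 25² = 625 ≡ 31, 4^16 ≡ 31² = 961 ≡ 4. Since 18 = 16 + 2, 4^18 ≡ 4·16: 4·16 = 64 ≡ 31. So 4^18 ≡ 31 (mod 33).
f(7): Repeated squaring mod 33: 7^1 ≡ 7, 7^2 ≡ 7² = 49 ≡ 16, 7^4 ≡ 16² = 256 ≡ 25, 7^8 ≡ 25² = 625 ≡ 31, 7^16 ≡ 31² = 961 ≡ 4. Since 18 = 16 + 2, 7^18 ≡ 4·16: 4·16 = 64 ≡ 31. So 7^18 ≡ 31 (mod 33).
So f(4) = f(7) = 31 while 4 ≠ 7, hence f is not injective.
A non-injective map from the 33-element set ℤ_{33} to itself takes at most 32 distinct values, so it cannot be surjective. Hence f is not surjective.
Since f is not surjective, we determine |image(f)|. Computing x^18 mod 33 for each x (by repeated squaring, reducing mod 33 at every step), the values f(0), f(1), …, f(32) are: 0, 1, 25, 27, 31, 4, 15, 31, 16, 3, 1, 22, 12, 25, 16, 9, 4, 4, 9, 16, 25, 12, 22, 1, 3, 16, 31, 15, 4, 31, 27, 25, 1.
The distinct values are {0, 1, 3, 4, 9, 12, 15, 16, 22, 25, 27, 31}; there are 12 of them.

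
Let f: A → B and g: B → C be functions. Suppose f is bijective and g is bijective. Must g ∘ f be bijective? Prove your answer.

Injectivity: if g(f(s)) = g(f(t)) then f(s) = f(t) (g injective) so s = t (f injective).
Surjectivity: for c ∈ C pick b with g(b) = c, then a with f(a) = b; then (g ∘ f)(a) = c.
Hence g ∘ f is bijective.

bijective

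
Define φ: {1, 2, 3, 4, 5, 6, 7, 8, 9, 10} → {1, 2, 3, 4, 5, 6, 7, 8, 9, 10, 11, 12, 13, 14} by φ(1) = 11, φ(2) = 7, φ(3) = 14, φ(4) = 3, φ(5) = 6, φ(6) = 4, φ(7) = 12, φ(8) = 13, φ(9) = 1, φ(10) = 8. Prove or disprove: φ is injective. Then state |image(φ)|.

The values φ(1), …, φ(10) are 11, 7, 14, 3, 6, 4, 12, 13, 1, 8 — all distinct.
So φ(u) = φ(v) only when u = v, and φ is injective.
The image of φ is {1, 3, 4, 6, 7, 8, 11, 12, 13, 14}, which has 10 elements.

10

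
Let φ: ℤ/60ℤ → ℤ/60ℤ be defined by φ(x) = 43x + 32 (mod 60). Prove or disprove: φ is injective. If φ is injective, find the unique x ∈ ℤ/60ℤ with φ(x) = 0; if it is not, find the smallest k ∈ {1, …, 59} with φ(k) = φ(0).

16

Suppose φ(u) = φ(v) in ℤ/60ℤ. Then 43u + 32 ≡ 43v + 32 (mod 60), hence 43(u − v) ≡ 0 (mod 60).
Since gcd(43, 60) = 1, 43 is invertible modulo 60, hence u − v ≡ 0 (mod 60), i.e. u = v.
Thus φ is injective.
We now compute 43⁻¹ mod 60 explicitly. Euclid's algorithm: 60 = 1·43 + 17, 43 = 2·17 + 9, 17 = 1·9 + 8, 9 = 1·8 + 1; back-substituting gives 1 = 7·43 − 5·60, so 43⁻¹ ≡ 7 (mod 60).
Since φ is injective, we find φ⁻¹(0): we need 43x ≡ 0 − 32 ≡ 28 (mod 60). Using 43⁻¹ = 7: x ≡ 7·28 = 196 = 3·60 + 16, so x = 16.
Check: φ(16) = 43·16 + 32 = 720 = 12·60 + 0 ≡ 0 (mod 60).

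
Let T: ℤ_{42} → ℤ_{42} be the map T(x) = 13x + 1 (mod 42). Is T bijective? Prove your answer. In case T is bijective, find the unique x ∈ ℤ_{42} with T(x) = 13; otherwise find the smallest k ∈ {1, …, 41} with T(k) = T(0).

Recall: T is injective when T(x_1) = T(x_2) forces x_1 = x_2.
If T(x_1) = T(x_2), then 13x_1 ≡ 13x_2 (mod 42). Because gcd(13, 42) = 1, we may cancel 13 to get x_1 ≡ x_2 (mod 42).
We now compute 13⁻¹ mod 42 explicitly. Euclid's algorithm: 42 = 3·13 + 3, 13 = 4·3 + 1; back-substituting gives 1 = 13·13 − 4·42, so 13⁻¹ ≡ 13 (mod 42).
For any y ∈ ℤ_{42}, x = 13(y − 1) mod 42 satisfies T(x) = 13·13(y − 1) + 1 ≡ y (since 13·13 ≡ 1 mod 42). So every y has a preimage.
So T is bijective.
Since T is bijective, we find T⁻¹(13): we need 13x ≡ 13 − 1 ≡ 12 (mod 42). Using 13⁻¹ = 13: x ≡ 13·12 = 156 = 3·42 + 30, so x = 30.
Check: T(30) = 13·30 + 1 = 391 = 9·42 + 13 ≡ 13 (mod 42).

30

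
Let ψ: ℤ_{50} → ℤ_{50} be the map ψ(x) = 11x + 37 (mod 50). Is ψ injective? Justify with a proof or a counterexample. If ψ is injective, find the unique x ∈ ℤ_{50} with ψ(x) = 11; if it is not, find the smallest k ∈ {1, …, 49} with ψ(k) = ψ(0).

34

Recall that ψ is injective if ψ(x_1) = ψ(x_2) implies x_1 = x_2.
Suppose ψ(x_1) = ψ(x_2) in ℤ_{50}. Then 11x_1 + 37 ≡ 11x_2 + 37 (mod 50), therefore 11(x_1 − x_2) ≡ 0 (mod 50).
Since gcd(11, 50) = 1, 11 is invertible modulo 50, hence x_1 − x_2 ≡ 0 (mod 50), i.e. x_1 = x_2.
Thus ψ is injective.
We now compute 11⁻¹ mod 50 explicitly. Euclid's algorithm: 50 = 4·11 + 6, 11 = 1·6 + 5, 6 = 1·5 + 1; back-substituting gives 1 = 41·11 − 9·50, so 11⁻¹ ≡ 41 (mod 50).
Since ψ is injective, we find ψ⁻¹(11): we need 11x ≡ 11 − 37 ≡ 24 (mod 50). Using 11⁻¹ = 41: x ≡ 41·24 = 984 = 19·50 + 34, so x = 34.
Check: ψ(34) = 11·34 + 37 = 411 = 8·50 + 11 ≡ 11 (mod 50).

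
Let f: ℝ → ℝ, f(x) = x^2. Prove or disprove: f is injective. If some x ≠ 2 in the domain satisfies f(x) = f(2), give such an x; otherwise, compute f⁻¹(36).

f(2) = 4 = (−2)^2 = f(−2) (since 2 is even), with 2 ≠ −2. So f is not injective.
For the follow-up, such an x exists: taking x = −2 ∈ ℝ gives f(−2) = 4 = f(2) with −2 ≠ 2.

-2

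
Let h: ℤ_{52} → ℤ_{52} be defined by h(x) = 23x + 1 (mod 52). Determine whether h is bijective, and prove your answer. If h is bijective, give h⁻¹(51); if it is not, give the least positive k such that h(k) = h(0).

18

Suppose h(a) = h(b) in ℤ_{52}. Then 23a + 1 ≡ 23b + 1 (mod 52), hence 23(a − b) ≡ 0 (mod 52).
Since gcd(23, 52) = 1, 23 is invertible modulo 52, therefore a − b ≡ 0 (mod 52), i.e. a = b.
We now compute 23⁻¹ mod 52 explicitly. Euclid's algorithm: 52 = 2·23 + 6, 23 = 3·6 + 5, 6 = 1·5 + 1; back-substituting gives 1 = 43·23 − 19·52, so 23⁻¹ ≡ 43 (mod 52).
Then y ↦ 43(y − 1) is a two-sided inverse to h, so every y ∈ ℤ_{52} has a preimage.
So h is bijective.
Since h is bijective, we find h⁻¹(51): we need 23x ≡ 51 − 1 ≡ 50 (mod 52). Using 23⁻¹ = 43: x ≡ 43·50 = 2150 = 41·52 + 18, so x = 18.
Check: h(18) = 23·18 + 1 = 415 = 7·52 + 51 ≡ 51 (mod 52).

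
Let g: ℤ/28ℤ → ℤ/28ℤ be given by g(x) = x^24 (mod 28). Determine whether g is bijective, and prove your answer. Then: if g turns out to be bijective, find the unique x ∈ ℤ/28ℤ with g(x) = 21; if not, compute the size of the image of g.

g(1) = 1^24 = 1.
g(3): Repeated squaring mod 28: 3^1 ≡ 3, 3^2 ≡ 3² = 9, 3^4 ≡ 9² = 81 ≡ 25, 3^8 ≡ 25² = 625 ≡ 9, 3^16 ≡ 9² = 81 ≡ 25. Since 24 = 16 + 8, 3^24 ≡ 25·9: 25·9 = 225 ≡ 1. So 3^24 ≡ 1 (mod 28).
So g(1) = g(3) = 1 while 1 ≠ 3, hence g is not injective, hence not bijective.
Since g is not bijective, we determine |image(g)|. Computing x^24 mod 28 for each x (by repeated squaring, reducing mod 28 at every step), the values g(0), g(1), …, g(27) are: 0, 1, 8, 1, 8, 1, 8, 21, 8, 1, 8, 1, 8, 1, 0, 1, 8, 1, 8, 1, 8, 21, 8, 1, 8, 1, 8, 1.
The distinct values are {0, 1, 8, 21}; there are 4 of them.

4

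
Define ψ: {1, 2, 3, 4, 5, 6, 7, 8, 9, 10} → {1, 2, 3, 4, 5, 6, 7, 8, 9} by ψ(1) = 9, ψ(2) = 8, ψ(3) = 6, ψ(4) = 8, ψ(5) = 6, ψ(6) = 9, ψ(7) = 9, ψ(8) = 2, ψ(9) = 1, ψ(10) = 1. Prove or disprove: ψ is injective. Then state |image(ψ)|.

ψ(2) = 8 = ψ(4) with 2 ≠ 4, so ψ is not injective.
The image of ψ is {1, 2, 6, 8, 9}, which has 5 elements.

5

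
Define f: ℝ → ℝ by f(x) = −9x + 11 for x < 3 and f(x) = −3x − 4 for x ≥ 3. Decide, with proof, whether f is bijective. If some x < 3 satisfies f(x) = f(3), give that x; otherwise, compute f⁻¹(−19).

Both pieces are strictly decreasing (slopes −9 and −3), so each is injective on its own interval.
The left piece maps (−∞, 3) onto (−16, ∞); the right piece maps [3, ∞) onto (−∞, −13].
These images overlap. In particular f(3) = −13 (right piece), and solving −9x + 11 = −13 on the left piece gives x = 8/3 < 3.
So f(8/3) = f(3) with 8/3 ≠ 3, and f is not injective, hence not bijective. This x = 8/3 is the requested value below 3.

8/3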